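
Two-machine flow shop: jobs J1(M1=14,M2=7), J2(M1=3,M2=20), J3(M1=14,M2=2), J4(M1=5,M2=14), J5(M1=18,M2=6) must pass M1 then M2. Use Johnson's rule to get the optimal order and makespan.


Johnson's rule:
Group 1 (M1≤M2, sort by M1): ['J2', 'J4']
Group 2 (M1>M2, sort desc M2): ['J1', 'J5', 'J3']
Sequence: J2 → J4 → J1 → J5 → J3
Makespan calculation:
  J2: M1 done=3, M2 done=23
  J4: M1 done=8, M2 done=37
  J1: M1 done=22, M2 done=44
  J5: M1 done=40, M2 done=50
  J3: M1 done=54, M2 done=56
= Sequence: J2 → J4 → J1 → J5 → J3, Makespan: 56


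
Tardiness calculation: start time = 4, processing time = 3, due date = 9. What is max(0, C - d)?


Completion = start + processing = 4 + 3 = 7
Tardiness = max(0, C - d) = max(0, 7 - 9)
= max(0, -2)
= 0


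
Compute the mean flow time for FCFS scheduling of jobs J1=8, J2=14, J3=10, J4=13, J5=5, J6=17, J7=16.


Completion times:
  J1: completes at 8
  J2: completes at 22
  J3: completes at 32
  J4: completes at 45
  J5: completes at 50
  J6: completes at 67
  J7: completes at 83
Sum = 307
Average = 307/7
= 43.86


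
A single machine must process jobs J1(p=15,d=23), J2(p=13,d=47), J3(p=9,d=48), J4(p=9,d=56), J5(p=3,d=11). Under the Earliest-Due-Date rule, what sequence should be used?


EDD: sort by earliest due date
  J5: d=11, p=3
  J1: d=23, p=15
  J2: d=47, p=13
  J3: d=48, p=9
  J4: d=56, p=9
Order: J5 → J1 → J2 → J3 → J4


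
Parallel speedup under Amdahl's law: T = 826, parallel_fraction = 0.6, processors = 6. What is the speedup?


Amdahl's law: T_p = T × ((1-p) + p/N)
= 826 × ((1-0.6) + 0.6/6)
= 826 × (0.40 + 0.1000)
= 826 × 0.5000
= 413.00
Speedup = 826/413.00
= 2.00×


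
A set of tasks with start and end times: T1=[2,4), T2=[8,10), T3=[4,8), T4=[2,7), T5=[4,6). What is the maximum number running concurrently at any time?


Check each time point for overlaps:
  t=4: 3 tasks active (T3, T4, T5)
Max concurrent = 3


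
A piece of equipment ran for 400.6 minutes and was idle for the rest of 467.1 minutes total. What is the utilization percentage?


Utilization = busy / total × 100
= 400.6 / 467.1 × 100
= 85.8%


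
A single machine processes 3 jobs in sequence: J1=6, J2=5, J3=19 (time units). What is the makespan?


Sequential makespan: sum all processing times
= 6 + 5 + 19
= 30 time units


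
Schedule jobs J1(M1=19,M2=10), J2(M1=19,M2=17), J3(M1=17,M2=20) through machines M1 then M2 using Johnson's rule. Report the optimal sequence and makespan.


Johnson's rule:
Group 1 (M1≤M2, sort by M1): ['J3']
Group 2 (M1>M2, sort desc M2): ['J2', 'J1']
Sequence: J3 → J2 → J1
Makespan calculation:
  J3: M1 done=17, M2 done=37
  J2: M1 done=36, M2 done=54
  J1: M1 done=55, M2 done=65
= Sequence: J3 → J2 → J1, Makespan: 65


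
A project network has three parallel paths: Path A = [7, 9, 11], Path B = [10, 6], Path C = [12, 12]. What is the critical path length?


Path A: 7 + 9 + 11 = 27
Path B: 10 + 6 = 16
Path C: 12 + 12 = 24
Critical path = longest = max(27, 16, 24)
= 27 (Path A)


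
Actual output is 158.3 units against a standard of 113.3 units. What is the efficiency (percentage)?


Efficiency = (actual / standard) × 100
= (158.3 / 113.3) × 100
= 139.7%


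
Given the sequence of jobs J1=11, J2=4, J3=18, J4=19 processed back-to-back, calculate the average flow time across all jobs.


Completion times:
  J1: completes at 11
  J2: completes at 15
  J3: completes at 33
  J4: completes at 52
Sum = 111
Average = 111/4
= 27.75


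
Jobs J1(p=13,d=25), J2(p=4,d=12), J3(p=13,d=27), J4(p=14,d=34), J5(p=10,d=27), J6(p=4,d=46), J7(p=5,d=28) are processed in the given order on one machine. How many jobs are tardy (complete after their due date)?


Completion vs due date:
  J1: C=13, d=25 → on time
  J2: C=17, d=12 → TARDY
  J3: C=30, d=27 → TARDY
  J4: C=44, d=34 → TARDY
  J5: C=54, d=27 → TARDY
  J6: C=58, d=46 → TARDY
  J7: C=63, d=28 → TARDY
Tardy jobs: J2, J3, J4, J5, J6, J7
Count = 6


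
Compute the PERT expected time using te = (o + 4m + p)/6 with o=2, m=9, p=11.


te = (o + 4m + p) / 6
= (2 + 4×9 + 11) / 6
= (2 + 36 + 11) / 6
= 49 / 6
= 8.17


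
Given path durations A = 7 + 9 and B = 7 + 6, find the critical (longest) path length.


Path A: 7 + 9 = 16
Path B: 7 + 6 = 13
Critical path = longest = max(16, 13)
= 16 (Path A)


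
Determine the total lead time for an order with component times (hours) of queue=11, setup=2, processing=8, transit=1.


Lead time = queue + setup + processing + transit
= 11 + 2 + 8 + 1
= 22 hours


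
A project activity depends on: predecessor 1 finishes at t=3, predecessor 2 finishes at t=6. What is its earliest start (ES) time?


ES = max of all predecessor completion times
Predecessors: [3, 6]
ES = max(3, 6)
= 6


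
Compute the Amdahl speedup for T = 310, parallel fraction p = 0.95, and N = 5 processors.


Amdahl's law: T_p = T × ((1-p) + p/N)
= 310 × ((1-0.95) + 0.95/5)
= 310 × (0.05 + 0.1900)
= 310 × 0.2400
= 74.40
Speedup = 310/74.40
= 4.17×


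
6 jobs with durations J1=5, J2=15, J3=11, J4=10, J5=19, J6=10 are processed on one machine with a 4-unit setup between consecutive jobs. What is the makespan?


Makespan = Σ processing + (n-1) × setup
= (5 + 15 + 11 + 10 + 19 + 10) + (6-1)×4
= 70 + 20
= 90 time units


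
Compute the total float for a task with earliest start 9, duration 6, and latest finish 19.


EF = ES + duration = 9 + 6 = 15
LS = LF - duration = 19 - 6 = 13
Total Float = LF - EF = 19 - 15
(or LS - ES = 13 - 9)
= 4


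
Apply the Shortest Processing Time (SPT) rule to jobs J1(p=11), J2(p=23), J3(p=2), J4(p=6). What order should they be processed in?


SPT: sort by shortest processing time
  J3: p=2
  J4: p=6
  J1: p=11
  J2: p=23
Order: J3 → J4 → J1 → J2


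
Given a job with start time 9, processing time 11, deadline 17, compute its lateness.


Completion = 9 + 11 = 20
Lateness = C - d = 20 - 17
= 3


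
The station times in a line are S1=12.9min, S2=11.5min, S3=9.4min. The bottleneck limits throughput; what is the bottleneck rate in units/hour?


Bottleneck = longest station time
Station times: [12.9, 11.5, 9.4]
Max = 12.9 min
Rate = 60 / 12.9
= 4.65 units/hour (bottleneck: 12.9min)


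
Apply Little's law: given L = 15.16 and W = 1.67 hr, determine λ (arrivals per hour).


Little's law: L = λW → λ = L / W
= 15.16 / 1.67
= 9.08 per hour


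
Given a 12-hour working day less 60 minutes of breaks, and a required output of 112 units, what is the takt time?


Available = 12×60 - 60 = 660 min
Takt time = 660 / 112
= 5.89 min/unit


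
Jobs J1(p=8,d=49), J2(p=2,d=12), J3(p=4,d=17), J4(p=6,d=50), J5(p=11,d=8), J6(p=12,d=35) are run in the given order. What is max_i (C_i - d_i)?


Lateness per job (L = C - d):
  J1: C=8, d=49, L=-41
  J2: C=10, d=12, L=-2
  J3: C=14, d=17, L=-3
  J4: C=20, d=50, L=-30
  J5: C=31, d=8, L=23
  J6: C=43, d=35, L=8
Lmax = max(-41, -2, -3, -30, 23, 8)
= 23


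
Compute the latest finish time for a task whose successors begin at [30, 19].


LF = min of all successor start times
Successors start at: [30, 19]
LF = min(30, 19)
= 19


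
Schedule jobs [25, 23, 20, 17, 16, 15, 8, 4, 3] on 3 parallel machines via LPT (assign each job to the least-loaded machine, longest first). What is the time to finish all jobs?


Jobs (LPT sorted): [25, 23, 20, 17, 16, 15, 8, 4, 3]
Machines: 3
  J=25 → Machine 1 (load: 0+25=25)
  J=23 → Machine 2 (load: 0+23=23)
  J=20 → Machine 3 (load: 0+20=20)
  J=17 → Machine 3 (load: 20+17=37)
  J=16 → Machine 2 (load: 23+16=39)
  J=15 → Machine 1 (load: 25+15=40)
  J=8 → Machine 3 (load: 37+8=45)
  J=4 → Machine 2 (load: 39+4=43)
  J=3 → Machine 1 (load: 40+3=43)
Machine loads: [43, 43, 45]
Makespan = max = 45 time units


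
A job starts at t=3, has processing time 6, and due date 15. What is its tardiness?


Completion = start + processing = 3 + 6 = 9
Tardiness = max(0, C - d) = max(0, 9 - 15)
= max(0, -6)
= 0


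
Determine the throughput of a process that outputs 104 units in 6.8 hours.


Throughput = units / time
= 104 / 6.8
= 15.3 units/hour


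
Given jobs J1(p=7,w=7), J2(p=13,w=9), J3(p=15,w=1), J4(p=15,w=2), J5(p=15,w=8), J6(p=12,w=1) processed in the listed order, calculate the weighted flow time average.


Completion times:
  J1: C=7, w×C=7×7=49
  J2: C=20, w×C=9×20=180
  J3: C=35, w×C=1×35=35
  J4: C=50, w×C=2×50=100
  J5: C=65, w×C=8×65=520
  J6: C=77, w×C=1×77=77
Sum w×C = 961
Sum w = 28
Weighted avg = 961/28
= 34.32


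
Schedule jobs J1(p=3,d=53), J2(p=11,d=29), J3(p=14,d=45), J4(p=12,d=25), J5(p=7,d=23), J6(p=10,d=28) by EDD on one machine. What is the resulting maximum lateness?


EDD order: J5 → J4 → J6 → J2 → J3 → J1
Completion and lateness:
  J5: C=7, d=23, L=7-23=-16
  J4: C=19, d=25, L=19-25=-6
  J6: C=29, d=28, L=29-28=1
  J2: C=40, d=29, L=40-29=11
  J3: C=54, d=45, L=54-45=9
  J1: C=57, d=53, L=57-53=4
Lmax = max(-16, -6, 1, 11, 9, 4)
= 11


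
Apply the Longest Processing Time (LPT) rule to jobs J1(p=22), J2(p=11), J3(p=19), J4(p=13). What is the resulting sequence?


LPT: sort by longest processing time first
  J1: p=22
  J3: p=19
  J4: p=13
  J2: p=11
Order: J1 → J3 → J4 → J2


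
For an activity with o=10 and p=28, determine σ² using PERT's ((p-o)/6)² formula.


σ² = ((p - o) / 6)² = (p - o)² / 36
= (28 - 10)² / 36
= 18² / 36
= 324 / 36
= 9.0000


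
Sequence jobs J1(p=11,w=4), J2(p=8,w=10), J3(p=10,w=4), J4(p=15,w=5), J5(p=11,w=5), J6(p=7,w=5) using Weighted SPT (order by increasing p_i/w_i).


WSPT (Smith's rule): sort by p/w ascending
  J2: p/w = 8/10 = 0.800
  J6: p/w = 7/5 = 1.400
  J5: p/w = 11/5 = 2.200
  J3: p/w = 10/4 = 2.500
  J1: p/w = 11/4 = 2.750
  J4: p/w = 15/5 = 3.000
Order: J2 → J6 → J5 → J3 → J1 → J4


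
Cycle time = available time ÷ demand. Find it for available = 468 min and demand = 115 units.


Cycle time = available time / demand
= 468 / 115
= 4.07 min/unit


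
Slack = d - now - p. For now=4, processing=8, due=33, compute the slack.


Slack = due - current_time - processing
= 33 - 4 - 8
= 21


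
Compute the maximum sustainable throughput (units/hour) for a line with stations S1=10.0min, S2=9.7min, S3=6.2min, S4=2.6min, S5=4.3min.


Bottleneck = longest station time
Station times: [10.0, 9.7, 6.2, 2.6, 4.3]
Max = 10.0 min
Rate = 60 / 10.0
= 6.00 units/hour (bottleneck: 10.0min)


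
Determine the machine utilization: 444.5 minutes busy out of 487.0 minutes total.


Utilization = busy / total × 100
= 444.5 / 487.0 × 100
= 91.3%


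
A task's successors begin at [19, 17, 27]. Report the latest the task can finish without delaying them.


LF = min of all successor start times
Successors start at: [19, 17, 27]
LF = min(19, 17, 27)
= 17


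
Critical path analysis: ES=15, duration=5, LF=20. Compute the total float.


EF = ES + duration = 15 + 5 = 20
LS = LF - duration = 20 - 5 = 15
Total Float = LF - EF = 20 - 20
(or LS - ES = 15 - 15)
= 0


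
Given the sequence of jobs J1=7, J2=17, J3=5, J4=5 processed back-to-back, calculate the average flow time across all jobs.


Completion times:
  J1: completes at 7
  J2: completes at 24
  J3: completes at 29
  J4: completes at 34
Sum = 94
Average = 94/4
= 23.50


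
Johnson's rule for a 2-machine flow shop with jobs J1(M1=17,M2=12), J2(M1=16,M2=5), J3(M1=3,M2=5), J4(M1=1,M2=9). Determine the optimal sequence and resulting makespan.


Johnson's rule:
Group 1 (M1≤M2, sort by M1): ['J4', 'J3']
Group 2 (M1>M2, sort desc M2): ['J1', 'J2']
Sequence: J4 → J3 → J1 → J2
Makespan calculation:
  J4: M1 done=1, M2 done=10
  J3: M1 done=4, M2 done=15
  J1: M1 done=21, M2 done=33
  J2: M1 done=37, M2 done=42
= Sequence: J4 → J3 → J1 → J2, Makespan: 42


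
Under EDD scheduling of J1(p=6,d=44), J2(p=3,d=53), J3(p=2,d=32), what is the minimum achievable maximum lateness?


EDD order: J3 → J1 → J2
Completion and lateness:
  J3: C=2, d=32, L=2-32=-30
  J1: C=8, d=44, L=8-44=-36
  J2: C=11, d=53, L=11-53=-42
Lmax = max(-30, -36, -42)
= -30


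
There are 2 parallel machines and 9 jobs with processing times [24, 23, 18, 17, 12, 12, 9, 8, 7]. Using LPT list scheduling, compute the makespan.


Jobs (LPT sorted): [24, 23, 18, 17, 12, 12, 9, 8, 7]
Machines: 2
  J=24 → Machine 1 (load: 0+24=24)
  J=23 → Machine 2 (load: 0+23=23)
  J=18 → Machine 2 (load: 23+18=41)
  J=17 → Machine 1 (load: 24+17=41)
  J=12 → Machine 1 (load: 41+12=53)
  J=12 → Machine 2 (load: 41+12=53)
  J=9 → Machine 1 (load: 53+9=62)
  J=8 → Machine 2 (load: 53+8=61)
  J=7 → Machine 2 (load: 61+7=68)
Machine loads: [62, 68]
Makespan = max = 68 time units


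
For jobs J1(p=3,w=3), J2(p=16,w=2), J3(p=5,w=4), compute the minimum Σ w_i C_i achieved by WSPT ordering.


WSPT order (by p/w): J1 → J3 → J2
  J1: C=3, w·C=3×3=9
  J3: C=8, w·C=4×8=32
  J2: C=24, w·C=2×24=48
Σ w·C = 89
= 89


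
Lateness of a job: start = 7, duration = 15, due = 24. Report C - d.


Completion = 7 + 15 = 22
Lateness = C - d = 22 - 24
= -2


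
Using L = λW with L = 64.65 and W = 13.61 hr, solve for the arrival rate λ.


Little's law: L = λW → λ = L / W
= 64.65 / 13.61
= 4.75 per hour


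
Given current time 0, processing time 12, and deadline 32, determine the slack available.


Slack = due - current_time - processing
= 32 - 0 - 12
= 20


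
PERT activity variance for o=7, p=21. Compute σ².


σ² = ((p - o) / 6)² = (p - o)² / 36
= (21 - 7)² / 36
= 14² / 36
= 196 / 36
= 5.4444


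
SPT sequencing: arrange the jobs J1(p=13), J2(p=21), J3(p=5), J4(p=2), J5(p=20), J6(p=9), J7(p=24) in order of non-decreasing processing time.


SPT: sort by shortest processing time
  J4: p=2
  J3: p=5
  J6: p=9
  J1: p=13
  J5: p=20
  J2: p=21
  J7: p=24
Order: J4 → J3 → J6 → J1 → J5 → J2 → J7


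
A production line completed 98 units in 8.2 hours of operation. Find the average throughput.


Throughput = units / time
= 98 / 8.2
= 12.0 units/hour


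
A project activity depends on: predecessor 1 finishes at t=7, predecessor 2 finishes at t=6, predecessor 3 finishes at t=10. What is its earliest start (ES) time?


ES = max of all predecessor completion times
Predecessors: [7, 6, 10]
ES = max(7, 6, 10)
= 10


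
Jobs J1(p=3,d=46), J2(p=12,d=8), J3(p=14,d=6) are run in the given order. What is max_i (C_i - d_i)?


Lateness per job (L = C - d):
  J1: C=3, d=46, L=-43
  J2: C=15, d=8, L=7
  J3: C=29, d=6, L=23
Lmax = max(-43, 7, 23)
= 23


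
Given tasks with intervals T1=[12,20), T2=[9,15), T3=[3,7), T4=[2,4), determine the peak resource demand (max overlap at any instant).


Check each time point for overlaps:
  t=3: 2 tasks active (T3, T4)
Max concurrent = 2


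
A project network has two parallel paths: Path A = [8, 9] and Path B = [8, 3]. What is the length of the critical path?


Path A: 8 + 9 = 17
Path B: 8 + 3 = 11
Critical path = longest = max(17, 11)
= 17 (Path A)


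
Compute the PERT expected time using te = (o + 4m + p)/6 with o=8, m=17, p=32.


te = (o + 4m + p) / 6
= (8 + 4×17 + 32) / 6
= (8 + 68 + 32) / 6
= 108 / 6
= 18.00


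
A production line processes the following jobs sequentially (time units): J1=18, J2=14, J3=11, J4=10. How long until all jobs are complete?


Sequential makespan: sum all processing times
= 18 + 14 + 11 + 10
= 53 time units


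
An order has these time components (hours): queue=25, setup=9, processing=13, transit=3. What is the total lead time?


Lead time = queue + setup + processing + transit
= 25 + 9 + 13 + 3
= 50 hours


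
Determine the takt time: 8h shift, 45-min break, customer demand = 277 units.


Available = 8×60 - 45 = 435 min
Takt time = 435 / 277
= 1.57 min/unit


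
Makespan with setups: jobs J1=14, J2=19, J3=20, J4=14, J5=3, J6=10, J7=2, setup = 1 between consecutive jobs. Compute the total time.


Makespan = Σ processing + (n-1) × setup
= (14 + 19 + 20 + 14 + 3 + 10 + 2) + (7-1)×1
= 82 + 6
= 88 time units


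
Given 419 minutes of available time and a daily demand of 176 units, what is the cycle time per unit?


Cycle time = available time / demand
= 419 / 176
= 2.38 min/unit


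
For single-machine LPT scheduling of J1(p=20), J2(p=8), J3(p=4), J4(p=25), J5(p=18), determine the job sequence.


LPT: sort by longest processing time first
  J4: p=25
  J1: p=20
  J5: p=18
  J2: p=8
  J3: p=4
Order: J4 → J1 → J5 → J2 → J3


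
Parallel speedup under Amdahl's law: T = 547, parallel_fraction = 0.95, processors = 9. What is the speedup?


Amdahl's law: T_p = T × ((1-p) + p/N)
= 547 × ((1-0.95) + 0.95/9)
= 547 × (0.05 + 0.1056)
= 547 × 0.1556
= 85.09
Speedup = 547/85.09
= 6.43×


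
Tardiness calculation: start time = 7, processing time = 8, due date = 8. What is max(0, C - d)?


Completion = start + processing = 7 + 8 = 15
Tardiness = max(0, C - d) = max(0, 15 - 8)
= max(0, 7)
= 7


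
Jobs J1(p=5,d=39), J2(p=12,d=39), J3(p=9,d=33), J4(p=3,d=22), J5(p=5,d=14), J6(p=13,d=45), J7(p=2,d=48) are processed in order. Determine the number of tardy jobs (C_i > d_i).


Completion vs due date:
  J1: C=5, d=39 → on time
  J2: C=17, d=39 → on time
  J3: C=26, d=33 → on time
  J4: C=29, d=22 → TARDY
  J5: C=34, d=14 → TARDY
  J6: C=47, d=45 → TARDY
  J7: C=49, d=48 → TARDY
Tardy jobs: J4, J5, J6, J7
Count = 4


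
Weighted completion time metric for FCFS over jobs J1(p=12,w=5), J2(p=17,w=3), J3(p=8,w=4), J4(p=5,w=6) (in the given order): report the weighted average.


Completion times:
  J1: C=12, w×C=5×12=60
  J2: C=29, w×C=3×29=87
  J3: C=37, w×C=4×37=148
  J4: C=42, w×C=6×42=252
Sum w×C = 547
Sum w = 18
Weighted avg = 547/18
= 30.39


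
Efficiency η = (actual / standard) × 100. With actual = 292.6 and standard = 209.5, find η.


Efficiency = (actual / standard) × 100
= (292.6 / 209.5) × 100
= 139.7%


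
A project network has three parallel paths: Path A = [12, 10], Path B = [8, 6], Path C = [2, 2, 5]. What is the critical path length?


Path A: 12 + 10 = 22
Path B: 8 + 6 = 14
Path C: 2 + 2 + 5 = 9
Critical path = longest = max(22, 14, 9)
= 22 (Path A)


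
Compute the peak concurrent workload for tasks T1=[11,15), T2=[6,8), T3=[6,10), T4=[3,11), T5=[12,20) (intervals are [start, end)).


Check each time point for overlaps:
  t=6: 3 tasks active (T2, T3, T4)
Max concurrent = 3


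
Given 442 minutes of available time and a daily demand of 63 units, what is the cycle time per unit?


Cycle time = available time / demand
= 442 / 63
= 7.02 min/unit


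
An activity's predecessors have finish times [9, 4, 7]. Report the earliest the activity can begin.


ES = max of all predecessor completion times
Predecessors: [9, 4, 7]
ES = max(9, 4, 7)
= 9


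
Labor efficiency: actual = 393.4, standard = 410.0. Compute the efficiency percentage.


Efficiency = (actual / standard) × 100
= (393.4 / 410.0) × 100
= 96.0%


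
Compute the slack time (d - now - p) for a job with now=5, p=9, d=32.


Slack = due - current_time - processing
= 32 - 5 - 9
= 18


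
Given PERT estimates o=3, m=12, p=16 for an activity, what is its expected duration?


te = (o + 4m + p) / 6
= (3 + 4×12 + 16) / 6
= (3 + 48 + 16) / 6
= 67 / 6
= 11.17


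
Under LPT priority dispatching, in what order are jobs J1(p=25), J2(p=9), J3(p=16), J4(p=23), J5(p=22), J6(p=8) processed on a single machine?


LPT: sort by longest processing time first
  J1: p=25
  J4: p=23
  J5: p=22
  J3: p=16
  J2: p=9
  J6: p=8
Order: J1 → J4 → J5 → J3 → J2 → J6


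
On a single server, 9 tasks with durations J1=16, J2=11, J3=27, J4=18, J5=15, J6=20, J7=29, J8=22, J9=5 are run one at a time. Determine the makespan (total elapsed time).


Sequential makespan: sum all processing times
= 16 + 11 + 27 + 18 + 15 + 20 + 29 + 22 + 5
= 163 time units


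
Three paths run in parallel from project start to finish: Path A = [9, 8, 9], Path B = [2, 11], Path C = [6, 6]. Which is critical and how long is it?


Path A: 9 + 8 + 9 = 26
Path B: 2 + 11 = 13
Path C: 6 + 6 = 12
Critical path = longest = max(26, 13, 12)
= 26 (Path A)


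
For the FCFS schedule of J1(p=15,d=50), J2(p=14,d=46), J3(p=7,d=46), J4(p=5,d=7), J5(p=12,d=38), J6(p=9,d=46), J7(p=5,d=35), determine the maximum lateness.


Lateness per job (L = C - d):
  J1: C=15, d=50, L=-35
  J2: C=29, d=46, L=-17
  J3: C=36, d=46, L=-10
  J4: C=41, d=7, L=34
  J5: C=53, d=38, L=15
  J6: C=62, d=46, L=16
  J7: C=67, d=35, L=32
Lmax = max(-35, -17, -10, 34, 15, 16, 32)
= 34


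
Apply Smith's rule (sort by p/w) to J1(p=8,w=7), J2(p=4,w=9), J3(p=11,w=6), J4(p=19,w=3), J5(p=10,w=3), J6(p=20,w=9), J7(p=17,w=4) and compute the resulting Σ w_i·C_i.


WSPT order (by p/w): J2 → J1 → J3 → J6 → J5 → J7 → J4
  J2: C=4, w·C=9×4=36
  J1: C=12, w·C=7×12=84
  J3: C=23, w·C=6×23=138
  J6: C=43, w·C=9×43=387
  J5: C=53, w·C=3×53=159
  J7: C=70, w·C=4×70=280
  J4: C=89, w·C=3×89=267
Σ w·C = 1351
= 1351


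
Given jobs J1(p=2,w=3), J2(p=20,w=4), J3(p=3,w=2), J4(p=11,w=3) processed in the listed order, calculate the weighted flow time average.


Completion times:
  J1: C=2, w×C=3×2=6
  J2: C=22, w×C=4×22=88
  J3: C=25, w×C=2×25=50
  J4: C=36, w×C=3×36=108
Sum w×C = 252
Sum w = 12
Weighted avg = 252/12
= 21.00


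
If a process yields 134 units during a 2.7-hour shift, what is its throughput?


Throughput = units / time
= 134 / 2.7
= 49.6 units/hour


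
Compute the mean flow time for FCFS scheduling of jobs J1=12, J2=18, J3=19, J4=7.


Completion times:
  J1: completes at 12
  J2: completes at 30
  J3: completes at 49
  J4: completes at 56
Sum = 147
Average = 147/4
= 36.75


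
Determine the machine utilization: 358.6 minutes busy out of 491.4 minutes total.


Utilization = busy / total × 100
= 358.6 / 491.4 × 100
= 73.0%


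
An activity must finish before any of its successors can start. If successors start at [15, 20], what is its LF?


LF = min of all successor start times
Successors start at: [15, 20]
LF = min(15, 20)
= 15


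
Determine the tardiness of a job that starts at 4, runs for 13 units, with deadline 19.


Completion = start + processing = 4 + 13 = 17
Tardiness = max(0, C - d) = max(0, 17 - 19)
= max(0, -2)
= 0


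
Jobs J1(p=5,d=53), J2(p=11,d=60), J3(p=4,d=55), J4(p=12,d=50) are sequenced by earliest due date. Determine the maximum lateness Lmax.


EDD order: J4 → J1 → J3 → J2
Completion and lateness:
  J4: C=12, d=50, L=12-50=-38
  J1: C=17, d=53, L=17-53=-36
  J3: C=21, d=55, L=21-55=-34
  J2: C=32, d=60, L=32-60=-28
Lmax = max(-38, -36, -34, -28)
= -28


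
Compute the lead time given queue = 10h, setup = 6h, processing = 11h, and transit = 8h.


Lead time = queue + setup + processing + transit
= 10 + 6 + 11 + 8
= 35 hours


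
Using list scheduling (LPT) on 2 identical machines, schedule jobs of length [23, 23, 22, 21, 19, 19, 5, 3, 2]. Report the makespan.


Jobs (LPT sorted): [23, 23, 22, 21, 19, 19, 5, 3, 2]
Machines: 2
  J=23 → Machine 1 (load: 0+23=23)
  J=23 → Machine 2 (load: 0+23=23)
  J=22 → Machine 1 (load: 23+22=45)
  J=21 → Machine 2 (load: 23+21=44)
  J=19 → Machine 2 (load: 44+19=63)
  J=19 → Machine 1 (load: 45+19=64)
  J=5 → Machine 2 (load: 63+5=68)
  J=3 → Machine 1 (load: 64+3=67)
  J=2 → Machine 1 (load: 67+2=69)
Machine loads: [69, 68]
Makespan = max = 69 time units


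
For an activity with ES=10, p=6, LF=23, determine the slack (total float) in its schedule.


EF = ES + duration = 10 + 6 = 16
LS = LF - duration = 23 - 6 = 17
Total Float = LF - EF = 23 - 16
(or LS - ES = 17 - 10)
= 7


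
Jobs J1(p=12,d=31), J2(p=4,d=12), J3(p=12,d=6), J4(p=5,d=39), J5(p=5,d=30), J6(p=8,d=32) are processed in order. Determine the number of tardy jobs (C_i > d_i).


Completion vs due date:
  J1: C=12, d=31 → on time
  J2: C=16, d=12 → TARDY
  J3: C=28, d=6 → TARDY
  J4: C=33, d=39 → on time
  J5: C=38, d=30 → TARDY
  J6: C=46, d=32 → TARDY
Tardy jobs: J2, J3, J5, J6
Count = 4


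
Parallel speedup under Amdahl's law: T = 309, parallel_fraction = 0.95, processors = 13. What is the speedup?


Amdahl's law: T_p = T × ((1-p) + p/N)
= 309 × ((1-0.95) + 0.95/13)
= 309 × (0.05 + 0.0731)
= 309 × 0.1231
= 38.03
Speedup = 309/38.03
= 8.12×


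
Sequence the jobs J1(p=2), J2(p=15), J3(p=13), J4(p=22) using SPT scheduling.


SPT: sort by shortest processing time
  J1: p=2
  J3: p=13
  J2: p=15
  J4: p=22
Order: J1 → J3 → J2 → J4


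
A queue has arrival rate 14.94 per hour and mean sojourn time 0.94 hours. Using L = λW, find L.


Little's law: L = λ × W
= 14.94 × 0.94
= 14.04


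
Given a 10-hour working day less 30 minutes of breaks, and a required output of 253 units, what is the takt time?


Available = 10×60 - 30 = 570 min
Takt time = 570 / 253
= 2.25 min/unit


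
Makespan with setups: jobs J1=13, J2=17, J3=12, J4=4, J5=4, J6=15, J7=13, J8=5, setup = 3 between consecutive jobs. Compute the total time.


Makespan = Σ processing + (n-1) × setup
= (13 + 17 + 12 + 4 + 4 + 15 + 13 + 5) + (8-1)×3
= 83 + 21
= 104 time units


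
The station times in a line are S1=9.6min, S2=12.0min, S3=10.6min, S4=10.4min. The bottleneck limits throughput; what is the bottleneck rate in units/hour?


Bottleneck = longest station time
Station times: [9.6, 12.0, 10.6, 10.4]
Max = 12.0 min
Rate = 60 / 12.0
= 5.00 units/hour (bottleneck: 12.0min)


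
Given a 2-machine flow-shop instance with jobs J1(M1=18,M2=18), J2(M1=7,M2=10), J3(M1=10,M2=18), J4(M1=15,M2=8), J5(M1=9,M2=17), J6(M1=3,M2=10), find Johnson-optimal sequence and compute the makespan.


Johnson's rule:
Group 1 (M1≤M2, sort by M1): ['J6', 'J2', 'J5', 'J3', 'J1']
Group 2 (M1>M2, sort desc M2): ['J4']
Sequence: J6 → J2 → J5 → J3 → J1 → J4
Makespan calculation:
  J6: M1 done=3, M2 done=13
  J2: M1 done=10, M2 done=23
  J5: M1 done=19, M2 done=40
  J3: M1 done=29, M2 done=58
  J1: M1 done=47, M2 done=76
  J4: M1 done=62, M2 done=84
= Sequence: J6 → J2 → J5 → J3 → J1 → J4, Makespan: 84


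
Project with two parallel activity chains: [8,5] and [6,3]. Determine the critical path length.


Path A: 8 + 5 = 13
Path B: 6 + 3 = 9
Critical path = longest = max(13, 9)
= 13 (Path A)


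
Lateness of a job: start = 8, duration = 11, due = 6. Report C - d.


Completion = 8 + 11 = 19
Lateness = C - d = 19 - 6
= 13


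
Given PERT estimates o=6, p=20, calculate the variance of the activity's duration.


σ² = ((p - o) / 6)² = (p - o)² / 36
= (20 - 6)² / 36
= 14² / 36
= 196 / 36
= 5.4444


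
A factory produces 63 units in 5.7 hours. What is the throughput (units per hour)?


Throughput = units / time
= 63 / 5.7
= 11.1 units/hour


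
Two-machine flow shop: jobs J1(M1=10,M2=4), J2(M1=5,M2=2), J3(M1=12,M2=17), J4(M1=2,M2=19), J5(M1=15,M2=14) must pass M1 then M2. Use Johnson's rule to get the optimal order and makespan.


Johnson's rule:
Group 1 (M1≤M2, sort by M1): ['J4', 'J3']
Group 2 (M1>M2, sort desc M2): ['J5', 'J1', 'J2']
Sequence: J4 → J3 → J5 → J1 → J2
Makespan calculation:
  J4: M1 done=2, M2 done=21
  J3: M1 done=14, M2 done=38
  J5: M1 done=29, M2 done=52
  J1: M1 done=39, M2 done=56
  J2: M1 done=44, M2 done=58
= Sequence: J4 → J3 → J5 → J1 → J2, Makespan: 58


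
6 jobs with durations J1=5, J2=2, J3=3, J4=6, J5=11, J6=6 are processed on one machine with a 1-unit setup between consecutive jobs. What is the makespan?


Makespan = Σ processing + (n-1) × setup
= (5 + 2 + 3 + 6 + 11 + 6) + (6-1)×1
= 33 + 5
= 38 time units


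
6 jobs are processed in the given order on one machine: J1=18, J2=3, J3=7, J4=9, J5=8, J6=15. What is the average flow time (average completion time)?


Completion times:
  J1: completes at 18
  J2: completes at 21
  J3: completes at 28
  J4: completes at 37
  J5: completes at 45
  J6: completes at 60
Sum = 209
Average = 209/6
= 34.83


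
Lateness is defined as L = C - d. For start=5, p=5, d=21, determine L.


Completion = 5 + 5 = 10
Lateness = C - d = 10 - 21
= -11


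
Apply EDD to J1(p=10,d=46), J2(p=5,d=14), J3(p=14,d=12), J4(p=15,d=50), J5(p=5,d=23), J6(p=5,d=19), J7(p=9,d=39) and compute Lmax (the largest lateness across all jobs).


EDD order: J3 → J2 → J6 → J5 → J7 → J1 → J4
Completion and lateness:
  J3: C=14, d=12, L=14-12=2
  J2: C=19, d=14, L=19-14=5
  J6: C=24, d=19, L=24-19=5
  J5: C=29, d=23, L=29-23=6
  J7: C=38, d=39, L=38-39=-1
  J1: C=48, d=46, L=48-46=2
  J4: C=63, d=50, L=63-50=13
Lmax = max(2, 5, 5, 6, -1, 2, 13)
= 13


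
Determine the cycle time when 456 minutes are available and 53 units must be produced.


Cycle time = available time / demand
= 456 / 53
= 8.60 min/unit


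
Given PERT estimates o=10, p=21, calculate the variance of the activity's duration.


σ² = ((p - o) / 6)² = (p - o)² / 36
= (21 - 10)² / 36
= 11² / 36
= 121 / 36
= 3.3611


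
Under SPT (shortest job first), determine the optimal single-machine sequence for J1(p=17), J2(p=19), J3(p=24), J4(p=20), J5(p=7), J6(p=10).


SPT: sort by shortest processing time
  J5: p=7
  J6: p=10
  J1: p=17
  J2: p=19
  J4: p=20
  J3: p=24
Order: J5 → J6 → J1 → J2 → J4 → J3


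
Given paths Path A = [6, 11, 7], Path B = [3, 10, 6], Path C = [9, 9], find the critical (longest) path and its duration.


Path A: 6 + 11 + 7 = 24
Path B: 3 + 10 + 6 = 19
Path C: 9 + 9 = 18
Critical path = longest = max(24, 19, 18)
= 24 (Path A)


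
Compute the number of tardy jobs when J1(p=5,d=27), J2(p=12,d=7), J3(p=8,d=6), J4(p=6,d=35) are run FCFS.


Completion vs due date:
  J1: C=5, d=27 → on time
  J2: C=17, d=7 → TARDY
  J3: C=25, d=6 → TARDY
  J4: C=31, d=35 → on time
Tardy jobs: J2, J3
Count = 2


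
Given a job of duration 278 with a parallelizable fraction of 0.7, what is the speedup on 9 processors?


Amdahl's law: T_p = T × ((1-p) + p/N)
= 278 × ((1-0.7) + 0.7/9)
= 278 × (0.30 + 0.0778)
= 278 × 0.3778
= 105.02
Speedup = 278/105.02
= 2.65×


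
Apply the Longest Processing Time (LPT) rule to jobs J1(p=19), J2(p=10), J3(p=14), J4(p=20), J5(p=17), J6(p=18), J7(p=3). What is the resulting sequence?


LPT: sort by longest processing time first
  J4: p=20
  J1: p=19
  J6: p=18
  J5: p=17
  J3: p=14
  J2: p=10
  J7: p=3
Order: J4 → J1 → J6 → J5 → J3 → J2 → J7


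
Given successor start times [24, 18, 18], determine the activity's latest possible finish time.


LF = min of all successor start times
Successors start at: [24, 18, 18]
LF = min(24, 18, 18)
= 18


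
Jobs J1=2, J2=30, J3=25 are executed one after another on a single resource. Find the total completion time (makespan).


Sequential makespan: sum all processing times
= 2 + 30 + 25
= 57 time units


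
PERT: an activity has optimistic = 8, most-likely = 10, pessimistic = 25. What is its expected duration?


te = (o + 4m + p) / 6
= (8 + 4×10 + 25) / 6
= (8 + 40 + 25) / 6
= 73 / 6
= 12.17


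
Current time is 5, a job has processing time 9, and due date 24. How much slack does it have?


Slack = due - current_time - processing
= 24 - 5 - 9
= 10


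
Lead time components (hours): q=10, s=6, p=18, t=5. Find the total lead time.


Lead time = queue + setup + processing + transit
= 10 + 6 + 18 + 5
= 39 hours


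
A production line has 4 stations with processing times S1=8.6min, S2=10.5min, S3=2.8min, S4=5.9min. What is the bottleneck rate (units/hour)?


Bottleneck = longest station time
Station times: [8.6, 10.5, 2.8, 5.9]
Max = 10.5 min
Rate = 60 / 10.5
= 5.71 units/hour (bottleneck: 10.5min)


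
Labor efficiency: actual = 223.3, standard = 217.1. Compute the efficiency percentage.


Efficiency = (actual / standard) × 100
= (223.3 / 217.1) × 100
= 102.9%


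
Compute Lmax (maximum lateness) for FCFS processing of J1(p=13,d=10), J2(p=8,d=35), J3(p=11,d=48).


Lateness per job (L = C - d):
  J1: C=13, d=10, L=3
  J2: C=21, d=35, L=-14
  J3: C=32, d=48, L=-16
Lmax = max(3, -14, -16)
= 3


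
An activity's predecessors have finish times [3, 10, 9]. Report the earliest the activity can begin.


ES = max of all predecessor completion times
Predecessors: [3, 10, 9]
ES = max(3, 10, 9)
= 10


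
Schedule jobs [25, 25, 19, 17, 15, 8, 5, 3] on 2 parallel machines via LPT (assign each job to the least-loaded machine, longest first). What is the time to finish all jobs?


Jobs (LPT sorted): [25, 25, 19, 17, 15, 8, 5, 3]
Machines: 2
  J=25 → Machine 1 (load: 0+25=25)
  J=25 → Machine 2 (load: 0+25=25)
  J=19 → Machine 1 (load: 25+19=44)
  J=17 → Machine 2 (load: 25+17=42)
  J=15 → Machine 2 (load: 42+15=57)
  J=8 → Machine 1 (load: 44+8=52)
  J=5 → Machine 1 (load: 52+5=57)
  J=3 → Machine 1 (load: 57+3=60)
Machine loads: [60, 57]
Makespan = max = 60 time units


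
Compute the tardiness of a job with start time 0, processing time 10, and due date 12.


Completion = start + processing = 0 + 10 = 10
Tardiness = max(0, C - d) = max(0, 10 - 12)
= max(0, -2)
= 0


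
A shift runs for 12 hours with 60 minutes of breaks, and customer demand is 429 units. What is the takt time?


Available = 12×60 - 60 = 660 min
Takt time = 660 / 429
= 1.54 min/unit


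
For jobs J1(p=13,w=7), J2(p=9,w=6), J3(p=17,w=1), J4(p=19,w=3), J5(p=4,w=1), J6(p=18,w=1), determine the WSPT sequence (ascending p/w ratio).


WSPT (Smith's rule): sort by p/w ascending
  J2: p/w = 9/6 = 1.500
  J1: p/w = 13/7 = 1.857
  J5: p/w = 4/1 = 4.000
  J4: p/w = 19/3 = 6.333
  J3: p/w = 17/1 = 17.000
  J6: p/w = 18/1 = 18.000
Order: J2 → J1 → J5 → J4 → J3 → J6


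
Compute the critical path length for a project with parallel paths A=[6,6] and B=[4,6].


Path A: 6 + 6 = 12
Path B: 4 + 6 = 10
Critical path = longest = max(12, 10)
= 12 (Path A)


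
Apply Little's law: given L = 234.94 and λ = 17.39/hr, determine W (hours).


Little's law: L = λW → W = L / λ
= 234.94 / 17.39
= 13.51 hours


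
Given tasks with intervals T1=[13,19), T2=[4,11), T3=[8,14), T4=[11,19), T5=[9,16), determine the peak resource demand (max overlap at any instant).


Check each time point for overlaps:
  t=13: 4 tasks active (T1, T3, T4, T5)
Max concurrent = 4


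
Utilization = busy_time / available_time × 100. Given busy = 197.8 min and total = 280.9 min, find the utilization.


Utilization = busy / total × 100
= 197.8 / 280.9 × 100
= 70.4%


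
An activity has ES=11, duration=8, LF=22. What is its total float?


EF = ES + duration = 11 + 8 = 19
LS = LF - duration = 22 - 8 = 14
Total Float = LF - EF = 22 - 19
(or LS - ES = 14 - 11)
= 3


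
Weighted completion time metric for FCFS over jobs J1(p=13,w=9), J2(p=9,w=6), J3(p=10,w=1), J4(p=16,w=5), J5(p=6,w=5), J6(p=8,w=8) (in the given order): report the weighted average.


Completion times:
  J1: C=13, w×C=9×13=117
  J2: C=22, w×C=6×22=132
  J3: C=32, w×C=1×32=32
  J4: C=48, w×C=5×48=240
  J5: C=54, w×C=5×54=270
  J6: C=62, w×C=8×62=496
Sum w×C = 1287
Sum w = 34
Weighted avg = 1287/34
= 37.85


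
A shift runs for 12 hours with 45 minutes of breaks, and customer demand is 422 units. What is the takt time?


Available = 12×60 - 45 = 675 min
Takt time = 675 / 422
= 1.60 min/unit


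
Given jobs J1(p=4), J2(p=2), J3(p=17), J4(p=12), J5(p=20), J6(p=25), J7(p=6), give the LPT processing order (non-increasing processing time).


LPT: sort by longest processing time first
  J6: p=25
  J5: p=20
  J3: p=17
  J4: p=12
  J7: p=6
  J1: p=4
  J2: p=2
Order: J6 → J5 → J3 → J4 → J7 → J1 → J2


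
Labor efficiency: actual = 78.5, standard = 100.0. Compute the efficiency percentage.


Efficiency = (actual / standard) × 100
= (78.5 / 100.0) × 100
= 78.5%


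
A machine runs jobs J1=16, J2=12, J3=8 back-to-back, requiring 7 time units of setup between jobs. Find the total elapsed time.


Makespan = Σ processing + (n-1) × setup
= (16 + 12 + 8) + (3-1)×7
= 36 + 14
= 50 time units


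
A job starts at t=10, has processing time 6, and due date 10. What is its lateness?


Completion = 10 + 6 = 16
Lateness = C - d = 16 - 10
= 6


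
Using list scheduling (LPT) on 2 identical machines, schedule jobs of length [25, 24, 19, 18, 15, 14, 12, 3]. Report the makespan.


Jobs (LPT sorted): [25, 24, 19, 18, 15, 14, 12, 3]
Machines: 2
  J=25 → Machine 1 (load: 0+25=25)
  J=24 → Machine 2 (load: 0+24=24)
  J=19 → Machine 2 (load: 24+19=43)
  J=18 → Machine 1 (load: 25+18=43)
  J=15 → Machine 1 (load: 43+15=58)
  J=14 → Machine 2 (load: 43+14=57)
  J=12 → Machine 2 (load: 57+12=69)
  J=3 → Machine 1 (load: 58+3=61)
Machine loads: [61, 69]
Makespan = max = 69 time units


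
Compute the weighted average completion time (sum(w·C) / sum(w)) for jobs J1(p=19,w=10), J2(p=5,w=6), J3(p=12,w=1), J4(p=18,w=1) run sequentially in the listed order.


Completion times:
  J1: C=19, w×C=10×19=190
  J2: C=24, w×C=6×24=144
  J3: C=36, w×C=1×36=36
  J4: C=54, w×C=1×54=54
Sum w×C = 424
Sum w = 18
Weighted avg = 424/18
= 23.56


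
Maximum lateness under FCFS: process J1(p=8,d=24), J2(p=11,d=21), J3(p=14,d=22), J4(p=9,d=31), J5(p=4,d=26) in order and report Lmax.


Lateness per job (L = C - d):
  J1: C=8, d=24, L=-16
  J2: C=19, d=21, L=-2
  J3: C=33, d=22, L=11
  J4: C=42, d=31, L=11
  J5: C=46, d=26, L=20
Lmax = max(-16, -2, 11, 11, 20)
= 20


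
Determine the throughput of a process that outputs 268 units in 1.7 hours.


Throughput = units / time
= 268 / 1.7
= 157.6 units/hour


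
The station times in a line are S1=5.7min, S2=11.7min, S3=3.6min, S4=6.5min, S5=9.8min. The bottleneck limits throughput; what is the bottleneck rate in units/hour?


Bottleneck = longest station time
Station times: [5.7, 11.7, 3.6, 6.5, 9.8]
Max = 11.7 min
Rate = 60 / 11.7
= 5.13 units/hour (bottleneck: 11.7min)


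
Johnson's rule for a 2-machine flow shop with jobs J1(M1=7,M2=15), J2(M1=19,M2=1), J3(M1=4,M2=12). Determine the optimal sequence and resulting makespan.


Johnson's rule:
Group 1 (M1≤M2, sort by M1): ['J3', 'J1']
Group 2 (M1>M2, sort desc M2): ['J2']
Sequence: J3 → J1 → J2
Makespan calculation:
  J3: M1 done=4, M2 done=16
  J1: M1 done=11, M2 done=31
  J2: M1 done=30, M2 done=32
= Sequence: J3 → J1 → J2, Makespan: 32


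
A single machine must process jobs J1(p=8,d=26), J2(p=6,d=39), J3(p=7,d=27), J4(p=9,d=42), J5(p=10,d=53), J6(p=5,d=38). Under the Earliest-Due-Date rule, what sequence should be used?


EDD: sort by earliest due date
  J1: d=26, p=8
  J3: d=27, p=7
  J6: d=38, p=5
  J2: d=39, p=6
  J4: d=42, p=9
  J5: d=53, p=10
Order: J1 → J3 → J6 → J2 → J4 → J5


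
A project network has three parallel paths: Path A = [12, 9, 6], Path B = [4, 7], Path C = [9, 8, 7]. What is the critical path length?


Path A: 12 + 9 + 6 = 27
Path B: 4 + 7 = 11
Path C: 9 + 8 + 7 = 24
Critical path = longest = max(27, 11, 24)
= 27 (Path A)


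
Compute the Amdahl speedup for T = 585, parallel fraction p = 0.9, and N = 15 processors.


Amdahl's law: T_p = T × ((1-p) + p/N)
= 585 × ((1-0.9) + 0.9/15)
= 585 × (0.10 + 0.0600)
= 585 × 0.1600
= 93.60
Speedup = 585/93.60
= 6.25×


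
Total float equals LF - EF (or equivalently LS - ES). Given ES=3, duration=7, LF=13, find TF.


EF = ES + duration = 3 + 7 = 10
LS = LF - duration = 13 - 7 = 6
Total Float = LF - EF = 13 - 10
(or LS - ES = 6 - 3)
= 3


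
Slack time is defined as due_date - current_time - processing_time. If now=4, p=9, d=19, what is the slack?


Slack = due - current_time - processing
= 19 - 4 - 9
= 6


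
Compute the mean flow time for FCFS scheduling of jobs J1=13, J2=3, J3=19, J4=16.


Completion times:
  J1: completes at 13
  J2: completes at 16
  J3: completes at 35
  J4: completes at 51
Sum = 115
Average = 115/4
= 28.75
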